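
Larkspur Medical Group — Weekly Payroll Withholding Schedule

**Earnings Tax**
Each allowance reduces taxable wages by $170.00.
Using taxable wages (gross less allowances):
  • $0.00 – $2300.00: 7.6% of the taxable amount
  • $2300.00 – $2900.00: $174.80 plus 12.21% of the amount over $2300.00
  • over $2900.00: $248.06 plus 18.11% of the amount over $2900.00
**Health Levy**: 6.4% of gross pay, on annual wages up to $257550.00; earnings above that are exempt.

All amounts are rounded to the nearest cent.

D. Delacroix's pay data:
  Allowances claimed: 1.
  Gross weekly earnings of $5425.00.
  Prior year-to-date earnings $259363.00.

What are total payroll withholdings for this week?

$674.55

Earnings Tax: taxable = $5425.00 − 1×$170.00 = $5255.00
  $248.06 + 18.11% × ($5255.00 − $2900.00) = $248.06 + 18.11% × $2355.00 = $674.55
Health Levy: YTD $259363.00 ≥ cap $257550.00 → $0.00
Total: $674.55 + $0.00 = $674.55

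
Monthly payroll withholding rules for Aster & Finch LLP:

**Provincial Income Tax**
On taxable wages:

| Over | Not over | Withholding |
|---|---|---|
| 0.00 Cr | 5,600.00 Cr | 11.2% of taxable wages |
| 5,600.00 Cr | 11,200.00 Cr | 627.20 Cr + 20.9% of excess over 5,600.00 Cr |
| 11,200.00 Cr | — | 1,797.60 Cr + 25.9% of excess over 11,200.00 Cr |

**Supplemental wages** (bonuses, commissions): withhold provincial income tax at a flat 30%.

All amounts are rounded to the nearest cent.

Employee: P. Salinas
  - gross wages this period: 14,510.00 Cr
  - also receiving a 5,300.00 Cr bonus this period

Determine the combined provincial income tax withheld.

4,244.89 Cr

Provincial Income Tax: taxable = 14,510.00 Cr
  1,797.60 Cr + 25.9% × (14,510.00 Cr − 11,200.00 Cr) = 1,797.60 Cr + 25.9% × 3,310.00 Cr = 2,654.89 Cr
Supplemental (30% flat on bonus): 30% × 5,300.00 Cr = 1,590.00 Cr
Total provincial income tax: 2,654.89 Cr + 1,590.00 Cr = 4,244.89 Cr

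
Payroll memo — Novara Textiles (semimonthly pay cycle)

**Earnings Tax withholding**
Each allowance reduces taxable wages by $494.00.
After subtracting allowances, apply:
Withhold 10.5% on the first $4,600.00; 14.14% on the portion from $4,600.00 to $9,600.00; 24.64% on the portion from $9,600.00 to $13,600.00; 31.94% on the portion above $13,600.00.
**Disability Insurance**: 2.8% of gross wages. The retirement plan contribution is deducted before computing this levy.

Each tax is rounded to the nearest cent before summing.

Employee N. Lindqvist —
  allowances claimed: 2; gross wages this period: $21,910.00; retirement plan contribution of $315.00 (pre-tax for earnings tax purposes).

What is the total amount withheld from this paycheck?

$5,018.30

Earnings Tax: taxable = $21,910.00 − $315.00 − 2×$494.00 = $20,607.00
  $2,175.60 + 31.94% × ($20,607.00 − $13,600.00) = $2,175.60 + 31.94% × $7,007.00 = $4,413.64
Disability Insurance: 2.8% × $21,595.00 = $604.66
Total: $4,413.64 + $604.66 = $5,018.30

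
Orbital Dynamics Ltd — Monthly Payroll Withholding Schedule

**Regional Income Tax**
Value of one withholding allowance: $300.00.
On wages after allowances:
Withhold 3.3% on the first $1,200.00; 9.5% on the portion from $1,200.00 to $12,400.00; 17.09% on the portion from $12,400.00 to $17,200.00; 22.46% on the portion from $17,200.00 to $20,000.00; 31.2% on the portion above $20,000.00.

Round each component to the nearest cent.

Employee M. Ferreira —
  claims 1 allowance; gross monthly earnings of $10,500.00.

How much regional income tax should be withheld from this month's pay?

$894.60

Regional Income Tax: taxable = $10,500.00 − 1×$300.00 = $10,200.00
  $39.60 + 9.5% × ($10,200.00 − $1,200.00) = $39.60 + 9.5% × $9,000.00 = $894.60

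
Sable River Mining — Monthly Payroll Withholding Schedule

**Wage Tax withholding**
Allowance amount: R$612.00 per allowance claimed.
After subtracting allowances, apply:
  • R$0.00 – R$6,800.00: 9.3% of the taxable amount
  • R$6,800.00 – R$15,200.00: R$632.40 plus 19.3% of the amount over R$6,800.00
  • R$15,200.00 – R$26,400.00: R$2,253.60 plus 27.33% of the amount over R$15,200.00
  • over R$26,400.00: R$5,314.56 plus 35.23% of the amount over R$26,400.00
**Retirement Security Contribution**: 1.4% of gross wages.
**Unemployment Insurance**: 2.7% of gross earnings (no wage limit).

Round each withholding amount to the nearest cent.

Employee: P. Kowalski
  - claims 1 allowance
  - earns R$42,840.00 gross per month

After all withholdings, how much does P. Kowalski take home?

Wage Tax: taxable = R$42,840.00 − 1×R$612.00 = R$42,228.00
  R$5,314.56 + 35.23% × (R$42,228.00 − R$26,400.00) = R$5,314.56 + 35.23% × R$15,828.00 = R$10,890.76
Retirement Security Contribution: 1.4% × R$42,840.00 = R$599.76
Unemployment Insurance: 2.7% × R$42,840.00 = R$1,156.68
Total withheld: R$10,890.76 + R$599.76 + R$1,156.68 = R$12,647.20
Net pay: R$42,840.00 − R$12,647.20 = R$30,192.80

R$30,192.80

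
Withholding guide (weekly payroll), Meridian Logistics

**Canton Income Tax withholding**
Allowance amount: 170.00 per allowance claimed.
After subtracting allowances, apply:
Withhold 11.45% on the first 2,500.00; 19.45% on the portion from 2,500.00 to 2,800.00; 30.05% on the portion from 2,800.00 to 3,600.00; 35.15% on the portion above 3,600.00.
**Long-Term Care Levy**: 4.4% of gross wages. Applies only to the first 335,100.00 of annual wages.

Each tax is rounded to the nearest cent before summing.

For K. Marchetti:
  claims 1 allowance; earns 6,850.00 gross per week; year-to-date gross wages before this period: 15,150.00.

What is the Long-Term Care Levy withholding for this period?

Long-Term Care Levy: 4.4% × 6,850.00 = 301.40

301.40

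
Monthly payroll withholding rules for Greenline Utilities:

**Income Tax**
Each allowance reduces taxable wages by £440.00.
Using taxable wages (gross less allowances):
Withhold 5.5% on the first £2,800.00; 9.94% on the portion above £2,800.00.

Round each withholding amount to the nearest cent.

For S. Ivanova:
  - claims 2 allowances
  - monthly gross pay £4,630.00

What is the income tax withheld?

£248.43

Income Tax: taxable = £4,630.00 − 2×£440.00 = £3,750.00
  £154.00 + 9.94% × (£3,750.00 − £2,800.00) = £154.00 + 9.94% × £950.00 = £248.43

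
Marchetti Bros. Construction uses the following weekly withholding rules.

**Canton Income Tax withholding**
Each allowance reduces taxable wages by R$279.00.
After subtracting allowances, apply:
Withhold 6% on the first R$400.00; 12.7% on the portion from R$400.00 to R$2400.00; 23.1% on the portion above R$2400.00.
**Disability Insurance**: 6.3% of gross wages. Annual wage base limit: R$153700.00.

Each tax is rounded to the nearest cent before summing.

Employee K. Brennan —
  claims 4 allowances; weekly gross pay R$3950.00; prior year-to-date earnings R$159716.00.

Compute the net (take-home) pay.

Canton Income Tax: taxable = R$3950.00 − 4×R$279.00 = R$2834.00
  R$278.00 + 23.1% × (R$2834.00 − R$2400.00) = R$278.00 + 23.1% × R$434.00 = R$378.25
Disability Insurance: YTD R$159716.00 ≥ cap R$153700.00 → R$0.00
Total withheld: R$378.25 + R$0.00 = R$378.25
Net pay: R$3950.00 − R$378.25 = R$3571.75

R$3571.75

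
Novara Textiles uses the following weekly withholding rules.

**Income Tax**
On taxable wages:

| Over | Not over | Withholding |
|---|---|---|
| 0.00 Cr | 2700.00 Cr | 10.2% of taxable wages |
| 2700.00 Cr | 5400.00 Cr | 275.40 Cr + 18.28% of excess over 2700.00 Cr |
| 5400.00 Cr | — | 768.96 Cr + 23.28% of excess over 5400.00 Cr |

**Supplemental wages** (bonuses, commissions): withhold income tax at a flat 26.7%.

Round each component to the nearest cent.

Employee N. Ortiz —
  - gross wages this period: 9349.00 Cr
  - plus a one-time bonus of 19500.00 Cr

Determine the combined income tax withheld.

Income Tax: taxable = 9349.00 Cr
  768.96 Cr + 23.28% × (9349.00 Cr − 5400.00 Cr) = 768.96 Cr + 23.28% × 3949.00 Cr = 1688.29 Cr
Supplemental (26.7% flat on bonus): 26.7% × 19500.00 Cr = 5206.50 Cr
Total income tax: 1688.29 Cr + 5206.50 Cr = 6894.79 Cr

6894.79 Cr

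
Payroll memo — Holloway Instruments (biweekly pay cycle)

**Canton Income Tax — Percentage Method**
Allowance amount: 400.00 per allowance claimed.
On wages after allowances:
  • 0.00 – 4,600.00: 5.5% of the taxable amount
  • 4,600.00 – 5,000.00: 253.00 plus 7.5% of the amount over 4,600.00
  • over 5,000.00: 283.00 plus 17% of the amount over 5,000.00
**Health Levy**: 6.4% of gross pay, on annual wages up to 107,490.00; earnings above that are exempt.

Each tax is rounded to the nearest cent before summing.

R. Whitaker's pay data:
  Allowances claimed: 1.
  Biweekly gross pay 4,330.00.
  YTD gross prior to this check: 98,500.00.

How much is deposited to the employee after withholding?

3,836.73

Canton Income Tax: taxable = 4,330.00 − 1×400.00 = 3,930.00
  5.5% × 3,930.00 = 216.15
Health Levy: 6.4% × 4,330.00 = 277.12
Total withheld: 216.15 + 277.12 = 493.27
Net pay: 4,330.00 − 493.27 = 3,836.73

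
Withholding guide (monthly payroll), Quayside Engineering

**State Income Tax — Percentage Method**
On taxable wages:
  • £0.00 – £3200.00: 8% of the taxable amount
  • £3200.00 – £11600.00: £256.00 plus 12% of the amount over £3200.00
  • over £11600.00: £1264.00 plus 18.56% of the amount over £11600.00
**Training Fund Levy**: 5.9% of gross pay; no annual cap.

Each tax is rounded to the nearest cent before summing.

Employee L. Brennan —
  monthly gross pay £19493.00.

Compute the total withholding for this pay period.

£3879.03

State Income Tax: taxable = £19493.00
  £1264.00 + 18.56% × (£19493.00 − £11600.00) = £1264.00 + 18.56% × £7893.00 = £2728.94
Training Fund Levy: 5.9% × £19493.00 = £1150.09
Total: £2728.94 + £1150.09 = £3879.03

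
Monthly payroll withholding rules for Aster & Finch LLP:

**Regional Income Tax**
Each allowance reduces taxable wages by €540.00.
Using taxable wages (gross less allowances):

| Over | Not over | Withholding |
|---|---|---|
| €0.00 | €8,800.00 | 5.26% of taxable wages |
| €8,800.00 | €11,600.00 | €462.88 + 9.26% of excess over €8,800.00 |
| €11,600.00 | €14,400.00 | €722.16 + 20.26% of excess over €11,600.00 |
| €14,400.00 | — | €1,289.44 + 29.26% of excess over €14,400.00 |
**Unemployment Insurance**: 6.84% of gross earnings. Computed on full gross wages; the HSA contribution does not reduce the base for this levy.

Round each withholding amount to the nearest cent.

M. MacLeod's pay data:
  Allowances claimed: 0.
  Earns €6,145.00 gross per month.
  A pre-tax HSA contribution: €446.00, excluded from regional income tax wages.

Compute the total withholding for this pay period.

€720.09

Regional Income Tax: taxable = €6,145.00 − €446.00 = €5,699.00
  5.26% × €5,699.00 = €299.77
Unemployment Insurance: 6.84% × €6,145.00 = €420.32
Total: €299.77 + €420.32 = €720.09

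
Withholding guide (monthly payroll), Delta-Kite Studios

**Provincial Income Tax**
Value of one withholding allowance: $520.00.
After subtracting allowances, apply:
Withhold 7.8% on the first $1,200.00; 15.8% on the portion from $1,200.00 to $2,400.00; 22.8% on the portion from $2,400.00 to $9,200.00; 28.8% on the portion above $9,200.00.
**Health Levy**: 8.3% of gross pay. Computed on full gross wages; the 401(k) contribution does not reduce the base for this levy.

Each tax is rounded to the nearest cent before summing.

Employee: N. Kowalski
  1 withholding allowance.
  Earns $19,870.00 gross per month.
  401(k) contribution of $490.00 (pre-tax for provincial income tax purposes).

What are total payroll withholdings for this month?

Provincial Income Tax: taxable = $19,870.00 − $490.00 − 1×$520.00 = $18,860.00
  $1,833.60 + 28.8% × ($18,860.00 − $9,200.00) = $1,833.60 + 28.8% × $9,660.00 = $4,615.68
Health Levy: 8.3% × $19,870.00 = $1,649.21
Total: $4,615.68 + $1,649.21 = $6,264.89

$6,264.89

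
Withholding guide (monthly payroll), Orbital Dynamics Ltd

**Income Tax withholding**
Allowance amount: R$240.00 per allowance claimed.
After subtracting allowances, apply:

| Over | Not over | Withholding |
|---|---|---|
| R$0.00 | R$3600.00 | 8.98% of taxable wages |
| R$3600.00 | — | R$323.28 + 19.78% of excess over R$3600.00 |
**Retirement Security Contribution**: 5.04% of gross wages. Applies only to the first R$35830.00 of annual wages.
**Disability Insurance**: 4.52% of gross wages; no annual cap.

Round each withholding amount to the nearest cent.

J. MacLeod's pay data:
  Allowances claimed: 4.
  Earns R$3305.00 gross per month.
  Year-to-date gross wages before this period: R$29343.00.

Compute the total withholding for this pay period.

Income Tax: taxable = R$3305.00 − 4×R$240.00 = R$2345.00
  8.98% × R$2345.00 = R$210.58
Retirement Security Contribution: 5.04% × R$3305.00 = R$166.57
Disability Insurance: 4.52% × R$3305.00 = R$149.39
Total: R$210.58 + R$166.57 + R$149.39 = R$526.54

R$526.54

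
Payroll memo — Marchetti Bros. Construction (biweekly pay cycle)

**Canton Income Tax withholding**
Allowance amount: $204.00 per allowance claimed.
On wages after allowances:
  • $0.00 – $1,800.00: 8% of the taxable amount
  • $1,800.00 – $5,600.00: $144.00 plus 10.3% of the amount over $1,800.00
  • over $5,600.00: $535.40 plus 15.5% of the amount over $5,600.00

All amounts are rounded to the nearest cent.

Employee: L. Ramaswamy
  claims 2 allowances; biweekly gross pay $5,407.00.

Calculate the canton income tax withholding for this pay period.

$473.50

Canton Income Tax: taxable = $5,407.00 − 2×$204.00 = $4,999.00
  $144.00 + 10.3% × ($4,999.00 − $1,800.00) = $144.00 + 10.3% × $3,199.00 = $473.50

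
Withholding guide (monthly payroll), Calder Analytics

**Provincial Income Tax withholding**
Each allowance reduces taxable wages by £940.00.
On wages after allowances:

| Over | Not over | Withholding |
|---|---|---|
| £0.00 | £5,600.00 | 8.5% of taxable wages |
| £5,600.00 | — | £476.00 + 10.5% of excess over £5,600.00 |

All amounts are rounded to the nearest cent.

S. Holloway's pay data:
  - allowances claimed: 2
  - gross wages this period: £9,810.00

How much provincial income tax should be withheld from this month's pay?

Provincial Income Tax: taxable = £9,810.00 − 2×£940.00 = £7,930.00
  £476.00 + 10.5% × (£7,930.00 − £5,600.00) = £476.00 + 10.5% × £2,330.00 = £720.65

£720.65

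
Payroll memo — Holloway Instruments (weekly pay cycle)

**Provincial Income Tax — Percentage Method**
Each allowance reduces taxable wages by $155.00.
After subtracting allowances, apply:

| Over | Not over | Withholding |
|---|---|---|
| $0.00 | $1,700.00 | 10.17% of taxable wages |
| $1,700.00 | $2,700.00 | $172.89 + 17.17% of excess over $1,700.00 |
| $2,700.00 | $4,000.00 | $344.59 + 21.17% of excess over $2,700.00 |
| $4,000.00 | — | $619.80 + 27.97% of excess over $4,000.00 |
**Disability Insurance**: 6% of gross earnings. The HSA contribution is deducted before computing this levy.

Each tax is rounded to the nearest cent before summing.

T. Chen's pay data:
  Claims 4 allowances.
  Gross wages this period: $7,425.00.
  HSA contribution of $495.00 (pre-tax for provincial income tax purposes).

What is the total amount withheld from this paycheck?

Provincial Income Tax: taxable = $7,425.00 − $495.00 − 4×$155.00 = $6,310.00
  $619.80 + 27.97% × ($6,310.00 − $4,000.00) = $619.80 + 27.97% × $2,310.00 = $1,265.91
Disability Insurance: 6% × $6,930.00 = $415.80
Total: $1,265.91 + $415.80 = $1,681.71

$1,681.71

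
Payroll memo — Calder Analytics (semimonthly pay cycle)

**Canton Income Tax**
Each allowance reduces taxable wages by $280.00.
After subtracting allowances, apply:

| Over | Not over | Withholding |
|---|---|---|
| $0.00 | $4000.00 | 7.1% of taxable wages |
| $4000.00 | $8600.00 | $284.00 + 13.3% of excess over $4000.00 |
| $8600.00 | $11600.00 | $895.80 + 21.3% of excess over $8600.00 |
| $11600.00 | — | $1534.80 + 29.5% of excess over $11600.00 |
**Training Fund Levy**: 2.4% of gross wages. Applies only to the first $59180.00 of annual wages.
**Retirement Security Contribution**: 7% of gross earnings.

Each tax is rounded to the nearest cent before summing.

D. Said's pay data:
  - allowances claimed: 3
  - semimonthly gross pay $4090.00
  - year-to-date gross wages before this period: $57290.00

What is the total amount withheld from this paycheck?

Canton Income Tax: taxable = $4090.00 − 3×$280.00 = $3250.00
  7.1% × $3250.00 = $230.75
Training Fund Levy: cap $59180.00 − YTD $57290.00 = $1890.00 subject; 2.4% × $1890.00 = $45.36
Retirement Security Contribution: 7% × $4090.00 = $286.30
Total: $230.75 + $45.36 + $286.30 = $562.41

$562.41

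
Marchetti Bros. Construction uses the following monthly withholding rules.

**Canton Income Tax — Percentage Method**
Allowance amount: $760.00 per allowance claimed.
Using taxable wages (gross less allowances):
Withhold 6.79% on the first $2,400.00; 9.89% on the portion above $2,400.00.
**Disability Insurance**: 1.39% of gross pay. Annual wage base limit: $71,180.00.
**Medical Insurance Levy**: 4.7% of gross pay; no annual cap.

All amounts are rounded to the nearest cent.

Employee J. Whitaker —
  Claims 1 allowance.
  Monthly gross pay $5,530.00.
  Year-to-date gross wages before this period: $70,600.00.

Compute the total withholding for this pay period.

Canton Income Tax: taxable = $5,530.00 − 1×$760.00 = $4,770.00
  $162.96 + 9.89% × ($4,770.00 − $2,400.00) = $162.96 + 9.89% × $2,370.00 = $397.35
Disability Insurance: cap $71,180.00 − YTD $70,600.00 = $580.00 subject; 1.39% × $580.00 = $8.06
Medical Insurance Levy: 4.7% × $5,530.00 = $259.91
Total: $397.35 + $8.06 + $259.91 = $665.32

$665.32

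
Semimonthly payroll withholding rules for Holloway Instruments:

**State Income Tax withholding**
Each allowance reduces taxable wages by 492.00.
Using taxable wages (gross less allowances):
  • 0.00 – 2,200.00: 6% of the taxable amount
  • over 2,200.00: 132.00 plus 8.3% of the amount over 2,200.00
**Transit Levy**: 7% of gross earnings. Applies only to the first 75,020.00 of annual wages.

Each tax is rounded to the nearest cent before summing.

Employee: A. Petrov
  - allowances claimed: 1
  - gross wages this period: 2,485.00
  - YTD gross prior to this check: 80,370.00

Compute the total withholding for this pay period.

119.58

State Income Tax: taxable = 2,485.00 − 1×492.00 = 1,993.00
  6% × 1,993.00 = 119.58
Transit Levy: YTD 80,370.00 ≥ cap 75,020.00 → 0.00
Total: 119.58 + 0.00 = 119.58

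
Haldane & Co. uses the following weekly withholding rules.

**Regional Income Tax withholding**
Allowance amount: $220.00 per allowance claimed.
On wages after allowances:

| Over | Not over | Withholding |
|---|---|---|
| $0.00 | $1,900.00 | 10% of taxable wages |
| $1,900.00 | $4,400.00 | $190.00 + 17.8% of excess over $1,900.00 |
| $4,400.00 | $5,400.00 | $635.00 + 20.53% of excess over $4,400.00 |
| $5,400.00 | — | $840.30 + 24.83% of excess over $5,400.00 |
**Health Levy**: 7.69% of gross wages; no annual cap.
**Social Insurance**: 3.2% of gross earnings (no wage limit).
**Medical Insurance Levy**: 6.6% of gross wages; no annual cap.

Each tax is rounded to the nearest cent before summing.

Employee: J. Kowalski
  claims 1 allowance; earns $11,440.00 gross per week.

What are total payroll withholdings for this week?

Regional Income Tax: taxable = $11,440.00 − 1×$220.00 = $11,220.00
  $840.30 + 24.83% × ($11,220.00 − $5,400.00) = $840.30 + 24.83% × $5,820.00 = $2,285.41
Health Levy: 7.69% × $11,440.00 = $879.74
Social Insurance: 3.2% × $11,440.00 = $366.08
Medical Insurance Levy: 6.6% × $11,440.00 = $755.04
Total: $2,285.41 + $879.74 + $366.08 + $755.04 = $4,286.27

$4,286.27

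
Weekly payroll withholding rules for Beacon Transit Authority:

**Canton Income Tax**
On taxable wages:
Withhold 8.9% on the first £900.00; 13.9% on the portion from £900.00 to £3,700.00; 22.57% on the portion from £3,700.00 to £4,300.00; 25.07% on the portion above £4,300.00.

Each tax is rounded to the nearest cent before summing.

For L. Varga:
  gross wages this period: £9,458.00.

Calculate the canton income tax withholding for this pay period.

£1,897.83

Canton Income Tax: taxable = £9,458.00
  £604.72 + 25.07% × (£9,458.00 − £4,300.00) = £604.72 + 25.07% × £5,158.00 = £1,897.83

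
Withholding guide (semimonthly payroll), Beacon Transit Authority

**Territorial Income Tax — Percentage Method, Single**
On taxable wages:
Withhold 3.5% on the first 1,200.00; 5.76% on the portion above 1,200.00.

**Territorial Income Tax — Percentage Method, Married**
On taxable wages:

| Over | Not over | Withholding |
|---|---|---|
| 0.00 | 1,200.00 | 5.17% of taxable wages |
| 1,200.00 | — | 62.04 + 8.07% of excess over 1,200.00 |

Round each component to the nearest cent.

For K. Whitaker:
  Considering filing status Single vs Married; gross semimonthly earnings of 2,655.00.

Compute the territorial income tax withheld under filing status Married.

179.46

Territorial Income Tax (Married): taxable = 2,655.00
  62.04 + 8.07% × (2,655.00 − 1,200.00) = 62.04 + 8.07% × 1,455.00 = 179.46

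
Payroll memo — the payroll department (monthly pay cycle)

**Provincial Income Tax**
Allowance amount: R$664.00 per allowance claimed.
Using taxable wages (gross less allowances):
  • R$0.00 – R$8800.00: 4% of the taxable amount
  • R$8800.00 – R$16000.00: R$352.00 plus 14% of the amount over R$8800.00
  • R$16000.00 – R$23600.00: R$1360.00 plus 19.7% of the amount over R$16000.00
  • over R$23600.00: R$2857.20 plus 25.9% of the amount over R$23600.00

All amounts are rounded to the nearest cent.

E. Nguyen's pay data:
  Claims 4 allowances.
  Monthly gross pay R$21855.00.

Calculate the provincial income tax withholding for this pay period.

Provincial Income Tax: taxable = R$21855.00 − 4×R$664.00 = R$19199.00
  R$1360.00 + 19.7% × (R$19199.00 − R$16000.00) = R$1360.00 + 19.7% × R$3199.00 = R$1990.20

R$1990.20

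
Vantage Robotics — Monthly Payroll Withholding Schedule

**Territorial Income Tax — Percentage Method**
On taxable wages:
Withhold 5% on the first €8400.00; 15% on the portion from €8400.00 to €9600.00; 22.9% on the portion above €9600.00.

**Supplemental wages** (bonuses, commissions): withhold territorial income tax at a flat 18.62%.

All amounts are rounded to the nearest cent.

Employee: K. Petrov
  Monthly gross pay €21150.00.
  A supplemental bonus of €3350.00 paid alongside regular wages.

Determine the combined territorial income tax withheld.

Territorial Income Tax: taxable = €21150.00
  €600.00 + 22.9% × (€21150.00 − €9600.00) = €600.00 + 22.9% × €11550.00 = €3244.95
Supplemental (18.62% flat on bonus): 18.62% × €3350.00 = €623.77
Total territorial income tax: €3244.95 + €623.77 = €3868.72

€3868.72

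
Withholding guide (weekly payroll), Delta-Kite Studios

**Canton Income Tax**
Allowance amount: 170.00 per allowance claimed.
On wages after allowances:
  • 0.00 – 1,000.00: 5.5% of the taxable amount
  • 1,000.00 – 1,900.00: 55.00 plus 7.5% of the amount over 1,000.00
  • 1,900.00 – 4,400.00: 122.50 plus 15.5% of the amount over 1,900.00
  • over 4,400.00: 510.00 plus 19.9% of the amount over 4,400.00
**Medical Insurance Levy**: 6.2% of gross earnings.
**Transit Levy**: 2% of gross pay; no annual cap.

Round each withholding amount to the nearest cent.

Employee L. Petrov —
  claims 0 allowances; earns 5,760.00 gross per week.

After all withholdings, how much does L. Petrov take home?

4,507.04

Canton Income Tax: taxable = 5,760.00
  510.00 + 19.9% × (5,760.00 − 4,400.00) = 510.00 + 19.9% × 1,360.00 = 780.64
Medical Insurance Levy: 6.2% × 5,760.00 = 357.12
Transit Levy: 2% × 5,760.00 = 115.20
Total withheld: 780.64 + 357.12 + 115.20 = 1,252.96
Net pay: 5,760.00 − 1,252.96 = 4,507.04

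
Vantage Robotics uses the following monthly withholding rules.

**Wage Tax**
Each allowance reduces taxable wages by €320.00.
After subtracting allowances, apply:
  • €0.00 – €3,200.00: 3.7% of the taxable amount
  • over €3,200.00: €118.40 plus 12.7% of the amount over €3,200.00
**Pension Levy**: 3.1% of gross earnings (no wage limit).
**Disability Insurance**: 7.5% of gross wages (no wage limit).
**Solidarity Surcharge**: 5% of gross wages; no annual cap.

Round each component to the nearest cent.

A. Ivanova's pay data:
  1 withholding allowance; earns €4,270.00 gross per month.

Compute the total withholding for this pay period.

Wage Tax: taxable = €4,270.00 − 1×€320.00 = €3,950.00
  €118.40 + 12.7% × (€3,950.00 − €3,200.00) = €118.40 + 12.7% × €750.00 = €213.65
Pension Levy: 3.1% × €4,270.00 = €132.37
Disability Insurance: 7.5% × €4,270.00 = €320.25
Solidarity Surcharge: 5% × €4,270.00 = €213.50
Total: €213.65 + €132.37 + €320.25 + €213.50 = €879.77

€879.77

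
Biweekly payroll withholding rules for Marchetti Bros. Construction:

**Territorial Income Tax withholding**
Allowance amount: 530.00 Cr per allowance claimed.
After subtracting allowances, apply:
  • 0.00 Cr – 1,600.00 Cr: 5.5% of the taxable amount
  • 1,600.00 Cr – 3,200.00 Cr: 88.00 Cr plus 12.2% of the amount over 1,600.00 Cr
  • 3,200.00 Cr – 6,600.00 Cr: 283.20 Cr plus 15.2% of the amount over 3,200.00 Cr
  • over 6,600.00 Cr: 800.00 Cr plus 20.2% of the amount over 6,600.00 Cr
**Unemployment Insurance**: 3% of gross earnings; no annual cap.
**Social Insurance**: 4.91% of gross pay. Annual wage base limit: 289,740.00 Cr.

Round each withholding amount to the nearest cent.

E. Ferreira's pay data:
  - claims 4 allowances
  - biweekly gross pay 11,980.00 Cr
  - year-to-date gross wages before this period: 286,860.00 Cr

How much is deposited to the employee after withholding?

10,020.67 Cr

Territorial Income Tax: taxable = 11,980.00 Cr − 4×530.00 Cr = 9,860.00 Cr
  800.00 Cr + 20.2% × (9,860.00 Cr − 6,600.00 Cr) = 800.00 Cr + 20.2% × 3,260.00 Cr = 1,458.52 Cr
Unemployment Insurance: 3% × 11,980.00 Cr = 359.40 Cr
Social Insurance: cap 289,740.00 Cr − YTD 286,860.00 Cr = 2,880.00 Cr subject; 4.91% × 2,880.00 Cr = 141.41 Cr
Total withheld: 1,458.52 Cr + 359.40 Cr + 141.41 Cr = 1,959.33 Cr
Net pay: 11,980.00 Cr − 1,959.33 Cr = 10,020.67 Cr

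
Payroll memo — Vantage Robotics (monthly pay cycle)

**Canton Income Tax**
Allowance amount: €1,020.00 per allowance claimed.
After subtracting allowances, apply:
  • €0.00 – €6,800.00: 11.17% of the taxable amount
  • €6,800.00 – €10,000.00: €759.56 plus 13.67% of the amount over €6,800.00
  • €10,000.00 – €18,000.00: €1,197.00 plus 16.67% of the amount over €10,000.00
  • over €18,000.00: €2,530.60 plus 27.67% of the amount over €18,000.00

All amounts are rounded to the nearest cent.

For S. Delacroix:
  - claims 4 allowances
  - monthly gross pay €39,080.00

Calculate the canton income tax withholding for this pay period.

Canton Income Tax: taxable = €39,080.00 − 4×€1,020.00 = €35,000.00
  €2,530.60 + 27.67% × (€35,000.00 − €18,000.00) = €2,530.60 + 27.67% × €17,000.00 = €7,234.50

€7,234.50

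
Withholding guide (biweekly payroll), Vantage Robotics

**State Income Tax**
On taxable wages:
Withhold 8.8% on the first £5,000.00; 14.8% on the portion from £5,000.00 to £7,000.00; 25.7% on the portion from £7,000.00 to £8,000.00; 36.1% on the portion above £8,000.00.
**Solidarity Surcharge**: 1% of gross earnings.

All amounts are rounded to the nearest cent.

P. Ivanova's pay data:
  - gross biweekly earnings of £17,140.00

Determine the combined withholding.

£4,463.94

State Income Tax: taxable = £17,140.00
  £993.00 + 36.1% × (£17,140.00 − £8,000.00) = £993.00 + 36.1% × £9,140.00 = £4,292.54
Solidarity Surcharge: 1% × £17,140.00 = £171.40
Total: £4,292.54 + £171.40 = £4,463.94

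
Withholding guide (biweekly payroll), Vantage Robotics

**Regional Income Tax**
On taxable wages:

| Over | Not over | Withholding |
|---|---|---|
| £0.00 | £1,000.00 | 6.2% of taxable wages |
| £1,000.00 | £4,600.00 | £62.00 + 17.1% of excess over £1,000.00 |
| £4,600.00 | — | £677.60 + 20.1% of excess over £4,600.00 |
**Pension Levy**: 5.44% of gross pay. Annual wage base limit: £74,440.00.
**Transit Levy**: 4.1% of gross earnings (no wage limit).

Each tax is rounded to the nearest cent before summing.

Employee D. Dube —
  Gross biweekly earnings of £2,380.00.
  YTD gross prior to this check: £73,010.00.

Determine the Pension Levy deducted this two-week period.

Pension Levy: cap £74,440.00 − YTD £73,010.00 = £1,430.00 subject; 5.44% × £1,430.00 = £77.79

£77.79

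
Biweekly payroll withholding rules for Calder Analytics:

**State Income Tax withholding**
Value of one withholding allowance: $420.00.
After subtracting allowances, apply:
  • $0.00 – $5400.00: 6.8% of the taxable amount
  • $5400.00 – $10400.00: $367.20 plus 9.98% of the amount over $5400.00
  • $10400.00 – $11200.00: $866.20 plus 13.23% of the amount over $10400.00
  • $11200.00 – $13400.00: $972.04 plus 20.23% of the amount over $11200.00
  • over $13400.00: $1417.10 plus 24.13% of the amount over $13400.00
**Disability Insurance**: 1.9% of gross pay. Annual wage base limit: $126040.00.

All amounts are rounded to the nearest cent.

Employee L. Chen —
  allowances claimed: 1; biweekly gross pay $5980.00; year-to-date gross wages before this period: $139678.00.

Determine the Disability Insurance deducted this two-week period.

Disability Insurance: YTD $139678.00 ≥ cap $126040.00 → $0.00

$0.00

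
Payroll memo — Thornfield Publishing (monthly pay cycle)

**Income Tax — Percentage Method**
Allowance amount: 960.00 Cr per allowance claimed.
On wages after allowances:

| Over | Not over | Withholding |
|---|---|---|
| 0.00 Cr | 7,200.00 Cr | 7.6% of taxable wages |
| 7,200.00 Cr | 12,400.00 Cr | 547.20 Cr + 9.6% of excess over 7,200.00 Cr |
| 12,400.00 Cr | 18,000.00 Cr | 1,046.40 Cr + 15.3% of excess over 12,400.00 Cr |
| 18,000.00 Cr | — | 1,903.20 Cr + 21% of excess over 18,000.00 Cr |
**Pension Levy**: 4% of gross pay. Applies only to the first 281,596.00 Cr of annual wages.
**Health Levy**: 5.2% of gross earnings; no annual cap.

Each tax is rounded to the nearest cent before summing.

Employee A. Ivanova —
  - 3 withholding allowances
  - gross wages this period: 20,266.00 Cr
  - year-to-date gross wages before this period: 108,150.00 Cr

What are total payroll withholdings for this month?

3,673.73 Cr

Income Tax: taxable = 20,266.00 Cr − 3×960.00 Cr = 17,386.00 Cr
  1,046.40 Cr + 15.3% × (17,386.00 Cr − 12,400.00 Cr) = 1,046.40 Cr + 15.3% × 4,986.00 Cr = 1,809.26 Cr
Pension Levy: 4% × 20,266.00 Cr = 810.64 Cr
Health Levy: 5.2% × 20,266.00 Cr = 1,053.83 Cr
Total: 1,809.26 Cr + 810.64 Cr + 1,053.83 Cr = 3,673.73 Cr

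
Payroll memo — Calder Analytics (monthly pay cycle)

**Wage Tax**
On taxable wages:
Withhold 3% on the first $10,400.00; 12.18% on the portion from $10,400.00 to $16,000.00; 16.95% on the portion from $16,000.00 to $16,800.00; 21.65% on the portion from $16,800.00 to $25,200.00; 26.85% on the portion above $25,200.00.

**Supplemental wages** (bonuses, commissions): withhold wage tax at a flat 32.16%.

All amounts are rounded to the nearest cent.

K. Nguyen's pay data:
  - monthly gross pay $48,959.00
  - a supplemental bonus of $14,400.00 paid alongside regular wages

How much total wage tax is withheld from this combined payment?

Wage Tax: taxable = $48,959.00
  $2,948.28 + 26.85% × ($48,959.00 − $25,200.00) = $2,948.28 + 26.85% × $23,759.00 = $9,327.57
Supplemental (32.16% flat on bonus): 32.16% × $14,400.00 = $4,631.04
Total wage tax: $9,327.57 + $4,631.04 = $13,958.61

$13,958.61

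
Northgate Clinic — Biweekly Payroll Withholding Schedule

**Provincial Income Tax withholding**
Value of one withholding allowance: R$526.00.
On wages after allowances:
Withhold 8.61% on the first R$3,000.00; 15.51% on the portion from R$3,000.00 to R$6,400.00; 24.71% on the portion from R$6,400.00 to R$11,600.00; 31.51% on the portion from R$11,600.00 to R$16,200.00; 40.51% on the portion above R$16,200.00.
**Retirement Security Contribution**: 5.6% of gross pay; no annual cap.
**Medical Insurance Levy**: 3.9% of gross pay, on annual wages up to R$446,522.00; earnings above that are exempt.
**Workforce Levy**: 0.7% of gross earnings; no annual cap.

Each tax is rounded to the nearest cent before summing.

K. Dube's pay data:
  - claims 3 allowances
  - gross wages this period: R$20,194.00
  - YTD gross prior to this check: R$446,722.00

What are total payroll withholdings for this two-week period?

R$5,770.96

Provincial Income Tax: taxable = R$20,194.00 − 3×R$526.00 = R$18,616.00
  R$3,520.02 + 40.51% × (R$18,616.00 − R$16,200.00) = R$3,520.02 + 40.51% × R$2,416.00 = R$4,498.74
Retirement Security Contribution: 5.6% × R$20,194.00 = R$1,130.86
Medical Insurance Levy: YTD R$446,722.00 ≥ cap R$446,522.00 → R$0.00
Workforce Levy: 0.7% × R$20,194.00 = R$141.36
Total: R$4,498.74 + R$1,130.86 + R$0.00 + R$141.36 = R$5,770.96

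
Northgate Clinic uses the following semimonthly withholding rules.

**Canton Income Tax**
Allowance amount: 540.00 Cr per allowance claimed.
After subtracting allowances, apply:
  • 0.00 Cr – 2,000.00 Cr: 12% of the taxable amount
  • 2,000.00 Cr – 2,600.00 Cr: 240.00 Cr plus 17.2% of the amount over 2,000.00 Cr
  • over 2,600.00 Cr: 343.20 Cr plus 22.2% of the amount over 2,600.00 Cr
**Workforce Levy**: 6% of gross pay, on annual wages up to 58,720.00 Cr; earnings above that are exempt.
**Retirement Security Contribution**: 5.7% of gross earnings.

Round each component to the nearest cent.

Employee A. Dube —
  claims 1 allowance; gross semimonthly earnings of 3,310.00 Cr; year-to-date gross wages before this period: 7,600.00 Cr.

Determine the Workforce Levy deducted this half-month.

Workforce Levy: 6% × 3,310.00 Cr = 198.60 Cr

198.60 Cr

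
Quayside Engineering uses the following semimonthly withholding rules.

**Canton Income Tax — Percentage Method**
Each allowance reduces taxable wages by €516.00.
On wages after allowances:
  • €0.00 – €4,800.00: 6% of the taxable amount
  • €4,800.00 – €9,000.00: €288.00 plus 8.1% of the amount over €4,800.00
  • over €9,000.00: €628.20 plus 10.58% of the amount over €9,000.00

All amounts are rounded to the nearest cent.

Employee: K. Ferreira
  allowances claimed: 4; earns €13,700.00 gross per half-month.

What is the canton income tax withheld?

€907.09

Canton Income Tax: taxable = €13,700.00 − 4×€516.00 = €11,636.00
  €628.20 + 10.58% × (€11,636.00 − €9,000.00) = €628.20 + 10.58% × €2,636.00 = €907.09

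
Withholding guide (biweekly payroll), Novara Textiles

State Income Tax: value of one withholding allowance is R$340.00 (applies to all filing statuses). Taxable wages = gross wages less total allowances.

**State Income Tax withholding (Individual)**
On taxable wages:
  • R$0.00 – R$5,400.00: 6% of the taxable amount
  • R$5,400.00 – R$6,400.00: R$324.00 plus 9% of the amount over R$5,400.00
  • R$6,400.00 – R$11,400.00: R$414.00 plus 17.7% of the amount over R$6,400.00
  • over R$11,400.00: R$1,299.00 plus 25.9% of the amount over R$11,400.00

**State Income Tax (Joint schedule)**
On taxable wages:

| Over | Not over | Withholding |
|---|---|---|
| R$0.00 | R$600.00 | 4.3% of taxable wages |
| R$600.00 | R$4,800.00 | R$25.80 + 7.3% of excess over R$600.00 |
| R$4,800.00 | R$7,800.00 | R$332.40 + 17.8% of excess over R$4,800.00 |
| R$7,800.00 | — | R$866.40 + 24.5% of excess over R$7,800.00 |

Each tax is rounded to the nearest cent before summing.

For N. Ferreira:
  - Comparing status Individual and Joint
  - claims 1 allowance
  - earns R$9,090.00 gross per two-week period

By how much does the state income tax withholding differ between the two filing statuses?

State Income Tax (Individual): taxable = R$9,090.00 − 1×R$340.00 = R$8,750.00
  R$414.00 + 17.7% × (R$8,750.00 − R$6,400.00) = R$414.00 + 17.7% × R$2,350.00 = R$829.95
State Income Tax (Joint): taxable = R$9,090.00 − 1×R$340.00 = R$8,750.00
  R$866.40 + 24.5% × (R$8,750.00 − R$7,800.00) = R$866.40 + 24.5% × R$950.00 = R$1,099.15
Difference: |R$829.95 − R$1,099.15| = R$269.20 (higher under Joint)

R$269.20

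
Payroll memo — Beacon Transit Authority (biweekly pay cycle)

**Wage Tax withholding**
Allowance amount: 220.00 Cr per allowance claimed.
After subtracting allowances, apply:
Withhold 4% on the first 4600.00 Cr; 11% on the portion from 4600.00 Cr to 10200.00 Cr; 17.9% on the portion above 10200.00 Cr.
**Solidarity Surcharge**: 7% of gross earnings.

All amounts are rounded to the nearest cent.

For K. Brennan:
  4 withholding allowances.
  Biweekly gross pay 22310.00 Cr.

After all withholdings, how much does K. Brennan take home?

Wage Tax: taxable = 22310.00 Cr − 4×220.00 Cr = 21430.00 Cr
  800.00 Cr + 17.9% × (21430.00 Cr − 10200.00 Cr) = 800.00 Cr + 17.9% × 11230.00 Cr = 2810.17 Cr
Solidarity Surcharge: 7% × 22310.00 Cr = 1561.70 Cr
Total withheld: 2810.17 Cr + 1561.70 Cr = 4371.87 Cr
Net pay: 22310.00 Cr − 4371.87 Cr = 17938.13 Cr

17938.13 Cr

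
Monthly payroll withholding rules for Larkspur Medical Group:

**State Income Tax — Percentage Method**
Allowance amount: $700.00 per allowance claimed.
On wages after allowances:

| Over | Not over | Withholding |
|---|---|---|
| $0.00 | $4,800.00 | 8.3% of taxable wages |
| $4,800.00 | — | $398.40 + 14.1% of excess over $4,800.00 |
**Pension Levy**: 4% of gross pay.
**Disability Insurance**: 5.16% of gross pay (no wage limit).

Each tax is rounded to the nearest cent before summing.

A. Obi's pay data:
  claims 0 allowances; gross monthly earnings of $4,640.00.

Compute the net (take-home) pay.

State Income Tax: taxable = $4,640.00
  8.3% × $4,640.00 = $385.12
Pension Levy: 4% × $4,640.00 = $185.60
Disability Insurance: 5.16% × $4,640.00 = $239.42
Total withheld: $385.12 + $185.60 + $239.42 = $810.14
Net pay: $4,640.00 − $810.14 = $3,829.86

$3,829.86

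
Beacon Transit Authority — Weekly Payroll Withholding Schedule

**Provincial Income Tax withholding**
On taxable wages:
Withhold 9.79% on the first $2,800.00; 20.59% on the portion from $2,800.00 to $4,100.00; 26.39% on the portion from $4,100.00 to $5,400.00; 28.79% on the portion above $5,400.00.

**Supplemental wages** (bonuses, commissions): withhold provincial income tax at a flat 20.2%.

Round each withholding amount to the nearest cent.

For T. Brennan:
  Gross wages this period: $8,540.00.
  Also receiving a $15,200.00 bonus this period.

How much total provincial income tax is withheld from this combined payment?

Provincial Income Tax: taxable = $8,540.00
  $884.86 + 28.79% × ($8,540.00 − $5,400.00) = $884.86 + 28.79% × $3,140.00 = $1,788.87
Supplemental (20.2% flat on bonus): 20.2% × $15,200.00 = $3,070.40
Total provincial income tax: $1,788.87 + $3,070.40 = $4,859.27

$4,859.27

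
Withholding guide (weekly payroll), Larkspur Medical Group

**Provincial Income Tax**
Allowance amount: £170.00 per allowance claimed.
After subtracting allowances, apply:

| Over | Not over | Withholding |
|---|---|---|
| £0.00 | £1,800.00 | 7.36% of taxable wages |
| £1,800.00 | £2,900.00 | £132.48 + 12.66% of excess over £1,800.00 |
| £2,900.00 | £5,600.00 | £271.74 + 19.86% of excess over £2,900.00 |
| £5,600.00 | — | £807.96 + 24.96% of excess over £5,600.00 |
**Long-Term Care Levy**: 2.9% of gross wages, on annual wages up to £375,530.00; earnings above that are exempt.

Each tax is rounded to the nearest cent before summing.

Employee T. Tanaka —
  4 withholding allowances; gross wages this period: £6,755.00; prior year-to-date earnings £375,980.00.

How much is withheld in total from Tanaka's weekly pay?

£926.52

Provincial Income Tax: taxable = £6,755.00 − 4×£170.00 = £6,075.00
  £807.96 + 24.96% × (£6,075.00 − £5,600.00) = £807.96 + 24.96% × £475.00 = £926.52
Long-Term Care Levy: YTD £375,980.00 ≥ cap £375,530.00 → £0.00
Total: £926.52 + £0.00 = £926.52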